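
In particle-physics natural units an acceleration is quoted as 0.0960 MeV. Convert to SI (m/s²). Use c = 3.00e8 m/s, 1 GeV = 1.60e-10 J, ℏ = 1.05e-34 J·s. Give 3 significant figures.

Acceleration is [L]/[T]² = c·[E]/ℏ.
1 GeV → c/ℏ × (1 GeV in J) = 4.57e32 m/s².
Convert the energy scale: 0.0960 MeV = 9.60e-5 GeV.
Result: 9.60e-5 × 4.57e32 = 4.39e28 m/s².

4.39e28 m/s²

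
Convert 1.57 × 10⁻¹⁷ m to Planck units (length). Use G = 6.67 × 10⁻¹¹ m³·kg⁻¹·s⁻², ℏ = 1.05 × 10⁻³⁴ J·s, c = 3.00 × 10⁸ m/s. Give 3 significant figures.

Planck length: ℓ_P = √(ℏG/c³) = 1.61 × 10⁻³⁵ m.
1.57 × 10⁻¹⁷ / 1.61 × 10⁻³⁵ = 9.75 × 10¹⁷

9.75 × 10¹⁷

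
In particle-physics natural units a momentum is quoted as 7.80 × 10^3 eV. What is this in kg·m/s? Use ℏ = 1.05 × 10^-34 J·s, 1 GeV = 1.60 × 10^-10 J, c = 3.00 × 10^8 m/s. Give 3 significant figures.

4.16 × 10^-24 kg·m/s

Momentum is [E]/c; divide by c.
1 GeV → 1/c × (1 GeV in J) = 5.33 × 10^-19 kg·m/s.
Convert the energy scale: 7.80 × 10^3 eV = 7.80 × 10^-6 GeV.
Result: 7.80 × 10^-6 × 5.33 × 10^-19 = 4.16 × 10^-24 kg·m/s.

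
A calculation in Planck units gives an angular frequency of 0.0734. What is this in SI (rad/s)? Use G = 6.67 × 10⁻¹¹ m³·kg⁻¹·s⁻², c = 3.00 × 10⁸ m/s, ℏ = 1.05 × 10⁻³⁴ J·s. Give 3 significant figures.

1.37 × 10⁴² rad/s

One Planck angular frequency: ω_P = √(c⁵/(ℏG)) = 1.86 × 10⁴³ rad/s.
0.0734 × 1.86 × 10⁴³ rad/s = 1.37 × 10⁴² rad/s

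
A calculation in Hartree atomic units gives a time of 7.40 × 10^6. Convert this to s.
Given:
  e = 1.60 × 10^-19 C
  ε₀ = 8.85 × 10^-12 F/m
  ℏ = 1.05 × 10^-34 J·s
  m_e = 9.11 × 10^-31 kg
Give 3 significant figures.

1.77 × 10^-10 s

One atomic unit of time: τ_au = (4πε₀)²ℏ³/(m_e e⁴) = 2.40 × 10^-17 s.
7.40 × 10^6 × 2.40 × 10^-17 s = 1.77 × 10^-10 s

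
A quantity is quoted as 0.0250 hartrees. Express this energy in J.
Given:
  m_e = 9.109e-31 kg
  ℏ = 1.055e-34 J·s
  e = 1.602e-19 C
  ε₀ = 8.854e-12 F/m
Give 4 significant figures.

1.089e-19 J

One hartree: E_h = m_e e⁴/(4πε₀ℏ)² = 4.354e-18 J.
0.0250 × 4.354e-18 J = 1.089e-19 J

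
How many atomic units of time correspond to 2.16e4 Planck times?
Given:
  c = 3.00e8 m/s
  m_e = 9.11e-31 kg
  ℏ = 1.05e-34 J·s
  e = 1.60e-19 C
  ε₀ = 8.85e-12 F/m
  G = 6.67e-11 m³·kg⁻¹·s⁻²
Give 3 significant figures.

Planck time: t_P = √(ℏG/c⁵) = 5.37e-44 s
atomic unit of time: τ_au = (4πε₀)²ℏ³/(m_e e⁴) = 2.40e-17 s
2.16e4 × 5.37e-44 / 2.40e-17 = 4.84e-23

4.84e-23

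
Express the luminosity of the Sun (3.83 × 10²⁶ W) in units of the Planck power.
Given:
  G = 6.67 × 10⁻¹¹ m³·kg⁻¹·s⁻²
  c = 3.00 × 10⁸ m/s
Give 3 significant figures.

1.05 × 10⁻²⁶

Planck power: P_P = c⁵/G = 3.64 × 10⁵² W.
3.83 × 10²⁶ / 3.64 × 10⁵² = 1.05 × 10⁻²⁶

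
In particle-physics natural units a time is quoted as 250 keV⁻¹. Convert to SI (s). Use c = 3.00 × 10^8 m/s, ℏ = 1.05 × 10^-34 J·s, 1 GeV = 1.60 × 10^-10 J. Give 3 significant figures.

1.64 × 10^-16 s

A time is [E]⁻¹ in ℏ=c=1; restore one factor of ℏ.
1 GeV⁻¹ → ℏ × (1 GeV in J)⁻¹ = 6.56 × 10^-25 s.
Convert the energy scale: 250 keV⁻¹ = 2.50 × 10^8 GeV⁻¹.
Result: 2.50 × 10^8 × 6.56 × 10^-25 = 1.64 × 10^-16 s.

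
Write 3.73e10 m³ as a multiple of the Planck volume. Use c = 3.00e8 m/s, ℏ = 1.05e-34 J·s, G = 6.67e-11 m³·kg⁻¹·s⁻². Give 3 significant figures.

8.93e114

Planck volume: V_P = (ℏG/c³)^(3/2) = 4.18e-105 m³.
3.73e10 / 4.18e-105 = 8.93e114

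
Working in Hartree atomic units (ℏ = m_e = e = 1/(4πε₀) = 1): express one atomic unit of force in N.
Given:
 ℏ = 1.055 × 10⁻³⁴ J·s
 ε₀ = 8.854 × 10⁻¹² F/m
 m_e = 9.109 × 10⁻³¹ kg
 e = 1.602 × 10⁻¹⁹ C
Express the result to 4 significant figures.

8.220 × 10⁻⁸ N

From ℏ = m_e = e = 1/(4πε₀) = 1 the force scale is F_au = E_h/a₀ = m_e²e⁶/((4πε₀)³ℏ⁴).
E_h = 4.354 × 10⁻¹⁸ J
a₀ = 5.297 × 10⁻¹¹ m
E_h/a₀ = 8.220 × 10⁻⁸ N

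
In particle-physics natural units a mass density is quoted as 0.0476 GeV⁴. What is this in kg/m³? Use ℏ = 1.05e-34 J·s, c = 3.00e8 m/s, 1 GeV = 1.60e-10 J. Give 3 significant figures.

1.11e19 kg/m³

Mass density is [E]/(c²[L]³) = [E]⁴/(ℏ³c⁵).
1 GeV⁴ → 1/(ℏ³c⁵) × (1 GeV in J)⁴ = 2.33e20 kg/m³.
Result: 0.0476 × 2.33e20 = 1.11e19 kg/m³.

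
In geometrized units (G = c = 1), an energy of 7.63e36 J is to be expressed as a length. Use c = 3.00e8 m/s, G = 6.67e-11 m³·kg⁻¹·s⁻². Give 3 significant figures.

6.28e-8 m

Energy → length via G/c⁴.
7.63e36 J × (G/c⁴) = 6.28e-8 m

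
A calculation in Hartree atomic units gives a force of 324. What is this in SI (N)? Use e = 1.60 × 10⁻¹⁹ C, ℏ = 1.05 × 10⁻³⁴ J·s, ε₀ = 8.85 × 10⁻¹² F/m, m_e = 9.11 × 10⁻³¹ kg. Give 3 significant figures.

One atomic unit of force: F_au = E_h/a₀ = m_e²e⁶/((4πε₀)³ℏ⁴) = 8.33 × 10⁻⁸ N.
324 × 8.33 × 10⁻⁸ N = 2.70 × 10⁻⁵ N

2.70 × 10⁻⁵ N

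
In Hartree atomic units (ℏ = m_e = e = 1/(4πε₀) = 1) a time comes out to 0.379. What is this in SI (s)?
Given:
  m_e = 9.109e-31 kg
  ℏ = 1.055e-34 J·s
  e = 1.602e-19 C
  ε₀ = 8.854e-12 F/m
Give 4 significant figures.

9.183e-18 s

One atomic unit of time: τ_au = (4πε₀)²ℏ³/(m_e e⁴) = 2.423e-17 s.
0.379 × 2.423e-17 s = 9.183e-18 s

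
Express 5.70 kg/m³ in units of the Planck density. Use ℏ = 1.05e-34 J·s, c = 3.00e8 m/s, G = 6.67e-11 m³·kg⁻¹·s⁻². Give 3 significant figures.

Planck density: ρ_P = c⁵/(ℏG²) = 5.20e96 kg/m³.
5.70 / 5.20e96 = 1.10e-96

1.10e-96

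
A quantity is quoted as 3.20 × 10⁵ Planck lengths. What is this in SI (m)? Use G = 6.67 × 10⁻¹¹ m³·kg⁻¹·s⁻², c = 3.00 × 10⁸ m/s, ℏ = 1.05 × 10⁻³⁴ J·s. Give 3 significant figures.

5.15 × 10⁻³⁰ m

One Planck length: ℓ_P = √(ℏG/c³) = 1.61 × 10⁻³⁵ m.
3.20 × 10⁵ × 1.61 × 10⁻³⁵ m = 5.15 × 10⁻³⁰ m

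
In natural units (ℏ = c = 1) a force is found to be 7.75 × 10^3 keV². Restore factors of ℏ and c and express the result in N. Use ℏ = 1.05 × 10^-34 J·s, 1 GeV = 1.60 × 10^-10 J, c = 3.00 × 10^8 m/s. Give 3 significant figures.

6.30 × 10^-3 N

Force is [E]/[L] = [E]²/(ℏc); restore (ℏc)⁻¹.
1 GeV² → 1/(ℏc) × (1 GeV in J)² = 8.13 × 10^5 N.
Convert the energy scale: 7.75 × 10^3 keV² = 7.75 × 10^-9 GeV².
Result: 7.75 × 10^-9 × 8.13 × 10^5 = 6.30 × 10^-3 N.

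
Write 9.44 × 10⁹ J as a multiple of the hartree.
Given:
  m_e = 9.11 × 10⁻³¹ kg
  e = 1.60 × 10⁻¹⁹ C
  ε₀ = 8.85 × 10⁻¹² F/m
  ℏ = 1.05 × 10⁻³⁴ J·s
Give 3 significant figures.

hartree: E_h = m_e e⁴/(4πε₀ℏ)² = 4.38 × 10⁻¹⁸ J.
9.44 × 10⁹ / 4.38 × 10⁻¹⁸ = 2.16 × 10²⁷

2.16 × 10²⁷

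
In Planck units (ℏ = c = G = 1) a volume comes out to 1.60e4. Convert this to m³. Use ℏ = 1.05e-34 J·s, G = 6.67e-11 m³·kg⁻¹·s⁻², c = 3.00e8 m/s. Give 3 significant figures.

One Planck volume: V_P = (ℏG/c³)^(3/2) = 4.18e-105 m³.
1.60e4 × 4.18e-105 m³ = 6.68e-101 m³

6.68e-101 m³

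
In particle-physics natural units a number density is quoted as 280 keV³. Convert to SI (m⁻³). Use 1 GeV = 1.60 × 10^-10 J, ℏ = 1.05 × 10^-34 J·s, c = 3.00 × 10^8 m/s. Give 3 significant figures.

3.67 × 10^31 m⁻³

Number density is [L]⁻³ = [E]³/(ℏc)³.
1 GeV³ → 1/(ℏc)³ × (1 GeV in J)³ = 1.31 × 10^47 m⁻³.
Convert the energy scale: 280 keV³ = 2.80 × 10^-16 GeV³.
Result: 2.80 × 10^-16 × 1.31 × 10^47 = 3.67 × 10^31 m⁻³.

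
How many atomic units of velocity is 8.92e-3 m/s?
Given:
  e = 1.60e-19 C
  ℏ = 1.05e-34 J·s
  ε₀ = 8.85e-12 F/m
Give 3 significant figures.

atomic unit of velocity: v_au = e²/(4πε₀ℏ) = 2.19e6 m/s.
8.92e-3 / 2.19e6 = 4.07e-9

4.07e-9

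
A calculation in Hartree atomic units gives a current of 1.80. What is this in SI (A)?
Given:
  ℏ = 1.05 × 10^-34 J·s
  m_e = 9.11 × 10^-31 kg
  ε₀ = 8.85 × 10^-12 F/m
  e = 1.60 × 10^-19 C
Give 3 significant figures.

0.0120 A

One atomic unit of electric current: I_au = e E_h/ℏ = m_e e⁵/((4πε₀)²ℏ³) = 6.67 × 10^-3 A.
1.80 × 6.67 × 10^-3 A = 0.0120 A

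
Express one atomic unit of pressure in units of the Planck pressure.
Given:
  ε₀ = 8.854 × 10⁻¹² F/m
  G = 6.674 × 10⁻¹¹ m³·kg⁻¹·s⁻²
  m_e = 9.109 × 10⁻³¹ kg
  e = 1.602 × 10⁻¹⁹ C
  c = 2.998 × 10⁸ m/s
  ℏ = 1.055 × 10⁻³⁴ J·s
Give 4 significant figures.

6.323 × 10⁻¹⁰¹

atomic unit of pressure: P_au = E_h/a₀³ = m_e⁴e¹⁰/((4πε₀)⁵ℏ⁸) = 2.929 × 10¹³ Pa
Planck pressure: p_P = c⁷/(ℏG²) = 4.632 × 10¹¹³ Pa
ratio = 2.929 × 10¹³ / 4.632 × 10¹¹³ = 6.323 × 10⁻¹⁰¹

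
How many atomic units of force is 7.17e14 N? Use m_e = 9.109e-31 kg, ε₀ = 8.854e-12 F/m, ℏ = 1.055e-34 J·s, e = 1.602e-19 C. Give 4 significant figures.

8.723e21

atomic unit of force: F_au = E_h/a₀ = m_e²e⁶/((4πε₀)³ℏ⁴) = 8.220e-8 N.
7.17e14 / 8.220e-8 = 8.723e21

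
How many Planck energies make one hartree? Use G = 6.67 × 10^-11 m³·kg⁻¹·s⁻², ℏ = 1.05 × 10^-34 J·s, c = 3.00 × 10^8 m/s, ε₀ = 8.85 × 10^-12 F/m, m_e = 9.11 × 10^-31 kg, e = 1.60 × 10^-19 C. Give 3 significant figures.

hartree: E_h = m_e e⁴/(4πε₀ℏ)² = 4.38 × 10^-18 J
Planck energy: E_P = √(ℏc⁵/G) = 1.96 × 10^9 J
ratio = 4.38 × 10^-18 / 1.96 × 10^9 = 2.24 × 10^-27

2.24 × 10^-27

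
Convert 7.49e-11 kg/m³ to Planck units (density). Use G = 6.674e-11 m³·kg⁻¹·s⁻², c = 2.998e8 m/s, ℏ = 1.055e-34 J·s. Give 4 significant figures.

1.453e-107

Planck density: ρ_P = c⁵/(ℏG²) = 5.154e96 kg/m³.
7.49e-11 / 5.154e96 = 1.453e-107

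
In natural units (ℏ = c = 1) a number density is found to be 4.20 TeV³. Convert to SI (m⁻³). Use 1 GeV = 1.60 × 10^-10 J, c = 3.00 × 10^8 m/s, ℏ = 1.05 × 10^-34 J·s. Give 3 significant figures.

Number density is [L]⁻³ = [E]³/(ℏc)³.
1 GeV³ → 1/(ℏc)³ × (1 GeV in J)³ = 1.31 × 10^47 m⁻³.
Convert the energy scale: 4.20 TeV³ = 4.20 × 10^9 GeV³.
Result: 4.20 × 10^9 × 1.31 × 10^47 = 5.50 × 10^56 m⁻³.

5.50 × 10^56 m⁻³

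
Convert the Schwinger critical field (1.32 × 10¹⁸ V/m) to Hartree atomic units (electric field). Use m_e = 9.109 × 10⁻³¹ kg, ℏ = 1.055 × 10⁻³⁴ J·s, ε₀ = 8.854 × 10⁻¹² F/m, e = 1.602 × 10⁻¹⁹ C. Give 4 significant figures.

2.573 × 10⁶

atomic unit of electric field: E_au = E_h/(e a₀) = m_e²e⁵/((4πε₀)³ℏ⁴) = 5.131 × 10¹¹ V/m.
1.32 × 10¹⁸ / 5.131 × 10¹¹ = 2.573 × 10⁶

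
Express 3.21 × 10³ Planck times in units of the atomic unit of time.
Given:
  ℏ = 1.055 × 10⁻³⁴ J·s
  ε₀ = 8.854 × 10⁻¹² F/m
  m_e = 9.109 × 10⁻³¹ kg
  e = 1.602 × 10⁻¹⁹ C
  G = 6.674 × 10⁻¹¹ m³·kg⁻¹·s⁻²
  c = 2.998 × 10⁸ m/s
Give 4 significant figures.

Planck time: t_P = √(ℏG/c⁵) = 5.392 × 10⁻⁴⁴ s
atomic unit of time: τ_au = (4πε₀)²ℏ³/(m_e e⁴) = 2.423 × 10⁻¹⁷ s
3.21 × 10³ × 5.392 × 10⁻⁴⁴ / 2.423 × 10⁻¹⁷ = 7.143 × 10⁻²⁴

7.143 × 10⁻²⁴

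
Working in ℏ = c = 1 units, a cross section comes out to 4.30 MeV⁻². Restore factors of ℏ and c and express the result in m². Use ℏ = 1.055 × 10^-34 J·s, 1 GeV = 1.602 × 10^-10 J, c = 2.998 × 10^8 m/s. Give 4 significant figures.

1.676 × 10^-25 m²

Area is [L]² = [E]⁻²·(ℏc)²; restore (ℏc)².
1 GeV⁻² → (ℏc)² × (1 GeV in J)⁻² = 3.898 × 10^-32 m².
Convert the energy scale: 4.30 MeV⁻² = 4.30 × 10^6 GeV⁻².
Result: 4.30 × 10^6 × 3.898 × 10^-32 = 1.676 × 10^-25 m².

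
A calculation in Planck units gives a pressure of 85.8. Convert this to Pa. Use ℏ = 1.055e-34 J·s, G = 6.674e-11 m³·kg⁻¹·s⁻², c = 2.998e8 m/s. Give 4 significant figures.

3.975e115 Pa

One Planck pressure: p_P = c⁷/(ℏG²) = 4.632e113 Pa.
85.8 × 4.632e113 Pa = 3.975e115 Pa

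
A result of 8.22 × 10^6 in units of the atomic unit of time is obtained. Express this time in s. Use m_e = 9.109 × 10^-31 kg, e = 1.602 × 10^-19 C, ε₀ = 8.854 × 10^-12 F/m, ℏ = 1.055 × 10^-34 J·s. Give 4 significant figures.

1.992 × 10^-10 s

One atomic unit of time: τ_au = (4πε₀)²ℏ³/(m_e e⁴) = 2.423 × 10^-17 s.
8.22 × 10^6 × 2.423 × 10^-17 s = 1.992 × 10^-10 s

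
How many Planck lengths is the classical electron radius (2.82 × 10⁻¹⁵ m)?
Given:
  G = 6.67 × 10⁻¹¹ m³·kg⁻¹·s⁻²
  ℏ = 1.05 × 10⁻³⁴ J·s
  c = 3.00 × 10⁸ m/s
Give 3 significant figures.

1.75 × 10²⁰

Planck length: ℓ_P = √(ℏG/c³) = 1.61 × 10⁻³⁵ m.
2.82 × 10⁻¹⁵ / 1.61 × 10⁻³⁵ = 1.75 × 10²⁰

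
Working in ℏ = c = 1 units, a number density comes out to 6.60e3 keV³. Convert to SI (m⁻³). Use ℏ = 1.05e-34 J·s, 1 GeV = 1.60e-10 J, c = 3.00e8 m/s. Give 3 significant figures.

Number density is [L]⁻³ = [E]³/(ℏc)³.
1 GeV³ → 1/(ℏc)³ × (1 GeV in J)³ = 1.31e47 m⁻³.
Convert the energy scale: 6.60e3 keV³ = 6.60e-15 GeV³.
Result: 6.60e-15 × 1.31e47 = 8.65e32 m⁻³.

8.65e32 m⁻³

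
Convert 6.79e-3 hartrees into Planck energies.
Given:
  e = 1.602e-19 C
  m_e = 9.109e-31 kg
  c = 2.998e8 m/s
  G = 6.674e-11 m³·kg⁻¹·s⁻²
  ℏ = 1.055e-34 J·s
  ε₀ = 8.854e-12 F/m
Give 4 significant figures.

1.511e-29

hartree: E_h = m_e e⁴/(4πε₀ℏ)² = 4.354e-18 J
Planck energy: E_P = √(ℏc⁵/G) = 1.957e9 J
6.79e-3 × 4.354e-18 / 1.957e9 = 1.511e-29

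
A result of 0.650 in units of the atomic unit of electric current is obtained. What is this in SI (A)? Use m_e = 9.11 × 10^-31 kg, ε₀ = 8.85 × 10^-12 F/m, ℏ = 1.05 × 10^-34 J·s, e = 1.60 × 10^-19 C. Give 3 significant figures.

4.34 × 10^-3 A

One atomic unit of electric current: I_au = e E_h/ℏ = m_e e⁵/((4πε₀)²ℏ³) = 6.67 × 10^-3 A.
0.650 × 6.67 × 10^-3 A = 4.34 × 10^-3 A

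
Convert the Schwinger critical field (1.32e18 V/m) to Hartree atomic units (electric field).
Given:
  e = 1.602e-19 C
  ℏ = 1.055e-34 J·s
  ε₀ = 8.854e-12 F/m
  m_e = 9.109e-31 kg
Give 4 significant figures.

atomic unit of electric field: E_au = E_h/(e a₀) = m_e²e⁵/((4πε₀)³ℏ⁴) = 5.131e11 V/m.
1.32e18 / 5.131e11 = 2.573e6

2.573e6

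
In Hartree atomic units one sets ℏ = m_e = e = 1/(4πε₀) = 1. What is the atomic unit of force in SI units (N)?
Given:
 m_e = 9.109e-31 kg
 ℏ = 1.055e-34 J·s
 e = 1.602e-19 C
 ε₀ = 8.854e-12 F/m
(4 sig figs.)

8.220e-8 N

F_au = E_h/a₀ = m_e²e⁶/((4πε₀)³ℏ⁴)
E_h = 4.354e-18 J
a₀ = 5.297e-11 m
E_h/a₀ = 8.220e-8 N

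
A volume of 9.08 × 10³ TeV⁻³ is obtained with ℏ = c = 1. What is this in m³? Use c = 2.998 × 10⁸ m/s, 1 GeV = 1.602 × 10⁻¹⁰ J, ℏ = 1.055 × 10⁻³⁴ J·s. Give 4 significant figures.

6.988 × 10⁻⁵³ m³

Volume is [L]³ = [E]⁻³·(ℏc)³.
1 GeV⁻³ → (ℏc)³ × (1 GeV in J)⁻³ = 7.696 × 10⁻⁴⁸ m³.
Convert the energy scale: 9.08 × 10³ TeV⁻³ = 9.08 × 10⁻⁶ GeV⁻³.
Result: 9.08 × 10⁻⁶ × 7.696 × 10⁻⁴⁸ = 6.988 × 10⁻⁵³ m³.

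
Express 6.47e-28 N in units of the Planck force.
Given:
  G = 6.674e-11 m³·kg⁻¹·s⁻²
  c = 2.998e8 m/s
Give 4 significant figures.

5.345e-72

Planck force: F_P = c⁴/G = 1.210e44 N.
6.47e-28 / 1.210e44 = 5.345e-72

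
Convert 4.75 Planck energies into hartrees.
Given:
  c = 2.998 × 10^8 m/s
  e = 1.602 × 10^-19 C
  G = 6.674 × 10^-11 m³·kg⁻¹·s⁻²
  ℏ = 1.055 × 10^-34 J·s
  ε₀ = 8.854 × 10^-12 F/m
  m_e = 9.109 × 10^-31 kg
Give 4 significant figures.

2.134 × 10^27

Planck energy: E_P = √(ℏc⁵/G) = 1.957 × 10^9 J
hartree: E_h = m_e e⁴/(4πε₀ℏ)² = 4.354 × 10^-18 J
4.75 × 1.957 × 10^9 / 4.354 × 10^-18 = 2.134 × 10^27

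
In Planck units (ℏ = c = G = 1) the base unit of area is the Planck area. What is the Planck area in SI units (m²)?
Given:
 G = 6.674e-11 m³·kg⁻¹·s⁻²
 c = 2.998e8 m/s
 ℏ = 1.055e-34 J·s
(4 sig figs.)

2.613e-70 m²

A_P = ℏG/c³
  = 7.041e-45 / 2.695e25
  = 2.613e-70 m²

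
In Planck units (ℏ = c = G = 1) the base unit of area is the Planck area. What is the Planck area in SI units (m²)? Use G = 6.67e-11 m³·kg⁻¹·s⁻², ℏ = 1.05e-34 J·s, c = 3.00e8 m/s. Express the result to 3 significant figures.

A_P = ℏG/c³
  = 7.00e-45 / 2.70e25
  = 2.59e-70 m²

2.59e-70 m²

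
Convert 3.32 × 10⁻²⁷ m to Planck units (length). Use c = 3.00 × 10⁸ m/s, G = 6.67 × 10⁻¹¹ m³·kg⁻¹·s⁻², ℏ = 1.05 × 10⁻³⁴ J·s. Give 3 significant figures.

Planck length: ℓ_P = √(ℏG/c³) = 1.61 × 10⁻³⁵ m.
3.32 × 10⁻²⁷ / 1.61 × 10⁻³⁵ = 2.06 × 10⁸

2.06 × 10⁸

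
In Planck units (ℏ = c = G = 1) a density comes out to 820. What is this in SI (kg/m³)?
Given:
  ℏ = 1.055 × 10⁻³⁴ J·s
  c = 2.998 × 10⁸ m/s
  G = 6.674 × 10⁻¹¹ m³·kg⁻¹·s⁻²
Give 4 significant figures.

One Planck density: ρ_P = c⁵/(ℏG²) = 5.154 × 10⁹⁶ kg/m³.
820 × 5.154 × 10⁹⁶ kg/m³ = 4.226 × 10⁹⁹ kg/m³

4.226 × 10⁹⁹ kg/m³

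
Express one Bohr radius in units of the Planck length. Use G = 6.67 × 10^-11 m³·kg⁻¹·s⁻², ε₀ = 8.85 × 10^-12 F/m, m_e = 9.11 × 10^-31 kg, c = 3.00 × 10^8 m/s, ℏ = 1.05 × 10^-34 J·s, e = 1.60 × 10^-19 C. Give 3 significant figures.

Bohr radius: a₀ = 4πε₀ℏ²/(m_e e²) = 5.26 × 10^-11 m
Planck length: ℓ_P = √(ℏG/c³) = 1.61 × 10^-35 m
ratio = 5.26 × 10^-11 / 1.61 × 10^-35 = 3.26 × 10^24

3.26 × 10^24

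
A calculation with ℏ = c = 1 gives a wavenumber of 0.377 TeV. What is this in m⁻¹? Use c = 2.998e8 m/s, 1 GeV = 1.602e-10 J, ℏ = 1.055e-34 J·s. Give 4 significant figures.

Inverse length is [E]/(ℏc).
1 GeV → 1/(ℏc) × (1 GeV in J) = 5.065e15 m⁻¹.
Convert the energy scale: 0.377 TeV = 377 GeV.
Result: 377 × 5.065e15 = 1.910e18 m⁻¹.

1.910e18 m⁻¹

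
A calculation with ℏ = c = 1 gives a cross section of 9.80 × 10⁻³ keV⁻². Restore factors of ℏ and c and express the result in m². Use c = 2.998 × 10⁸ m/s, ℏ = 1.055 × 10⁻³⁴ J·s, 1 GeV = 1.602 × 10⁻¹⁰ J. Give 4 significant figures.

3.820 × 10⁻²² m²

Area is [L]² = [E]⁻²·(ℏc)²; restore (ℏc)².
1 GeV⁻² → (ℏc)² × (1 GeV in J)⁻² = 3.898 × 10⁻³² m².
Convert the energy scale: 9.80 × 10⁻³ keV⁻² = 9.80 × 10⁹ GeV⁻².
Result: 9.80 × 10⁹ × 3.898 × 10⁻³² = 3.820 × 10⁻²² m².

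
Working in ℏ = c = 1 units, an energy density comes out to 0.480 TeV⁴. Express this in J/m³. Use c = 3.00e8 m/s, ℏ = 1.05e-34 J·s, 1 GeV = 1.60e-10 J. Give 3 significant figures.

1.01e49 J/m³

[E]/[L]³ = [E]⁴/(ℏc)³; restore (ℏc)⁻³.
1 GeV⁴ → 1/(ℏc)³ × (1 GeV in J)⁴ = 2.10e37 J/m³.
Convert the energy scale: 0.480 TeV⁴ = 4.80e11 GeV⁴.
Result: 4.80e11 × 2.10e37 = 1.01e49 J/m³.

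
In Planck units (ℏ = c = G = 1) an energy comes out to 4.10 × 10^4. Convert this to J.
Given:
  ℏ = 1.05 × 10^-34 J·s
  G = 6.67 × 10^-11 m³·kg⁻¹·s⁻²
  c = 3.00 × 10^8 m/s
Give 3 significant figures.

8.02 × 10^13 J

One Planck energy: E_P = √(ℏc⁵/G) = 1.96 × 10^9 J.
4.10 × 10^4 × 1.96 × 10^9 J = 8.02 × 10^13 J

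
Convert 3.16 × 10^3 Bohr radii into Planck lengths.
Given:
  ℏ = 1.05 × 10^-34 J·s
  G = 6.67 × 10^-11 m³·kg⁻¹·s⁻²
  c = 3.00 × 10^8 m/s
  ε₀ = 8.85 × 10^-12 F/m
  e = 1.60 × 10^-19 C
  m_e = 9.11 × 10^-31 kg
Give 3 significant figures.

Bohr radius: a₀ = 4πε₀ℏ²/(m_e e²) = 5.26 × 10^-11 m
Planck length: ℓ_P = √(ℏG/c³) = 1.61 × 10^-35 m
3.16 × 10^3 × 5.26 × 10^-11 / 1.61 × 10^-35 = 1.03 × 10^28

1.03 × 10^28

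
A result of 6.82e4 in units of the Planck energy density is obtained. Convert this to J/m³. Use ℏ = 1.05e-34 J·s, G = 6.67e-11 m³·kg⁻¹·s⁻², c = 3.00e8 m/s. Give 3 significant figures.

3.19e118 J/m³

One Planck energy density: u_P = c⁷/(ℏG²) = 4.68e113 J/m³.
6.82e4 × 4.68e113 J/m³ = 3.19e118 J/m³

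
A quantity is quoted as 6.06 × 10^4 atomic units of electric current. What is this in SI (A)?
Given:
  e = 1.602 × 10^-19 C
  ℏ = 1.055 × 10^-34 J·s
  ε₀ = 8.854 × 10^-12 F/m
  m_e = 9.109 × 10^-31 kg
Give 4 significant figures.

400.7 A

One atomic unit of electric current: I_au = e E_h/ℏ = m_e e⁵/((4πε₀)²ℏ³) = 6.612 × 10^-3 A.
6.06 × 10^4 × 6.612 × 10^-3 A = 400.7 A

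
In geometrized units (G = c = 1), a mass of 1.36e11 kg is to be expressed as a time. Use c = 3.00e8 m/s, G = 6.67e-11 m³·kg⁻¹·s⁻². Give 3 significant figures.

Mass → time via G/c³.
1.36e11 kg × (G/c³) = 3.36e-25 s

3.36e-25 s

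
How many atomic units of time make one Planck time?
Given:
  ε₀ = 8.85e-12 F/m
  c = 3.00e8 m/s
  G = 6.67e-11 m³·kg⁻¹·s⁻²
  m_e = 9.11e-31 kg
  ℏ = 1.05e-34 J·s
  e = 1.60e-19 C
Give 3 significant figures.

2.24e-27

Planck time: t_P = √(ℏG/c⁵) = 5.37e-44 s
atomic unit of time: τ_au = (4πε₀)²ℏ³/(m_e e⁴) = 2.40e-17 s
ratio = 5.37e-44 / 2.40e-17 = 2.24e-27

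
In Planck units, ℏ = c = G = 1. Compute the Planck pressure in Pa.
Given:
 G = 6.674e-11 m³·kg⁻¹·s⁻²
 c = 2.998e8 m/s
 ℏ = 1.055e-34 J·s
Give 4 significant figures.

4.632e113 Pa

The unique combination of the constants set to 1 with dimensions of pressure is p_P = c⁷/(ℏG²).
  = 2.177e59 / 4.699e-55
  = 4.632e113 Pa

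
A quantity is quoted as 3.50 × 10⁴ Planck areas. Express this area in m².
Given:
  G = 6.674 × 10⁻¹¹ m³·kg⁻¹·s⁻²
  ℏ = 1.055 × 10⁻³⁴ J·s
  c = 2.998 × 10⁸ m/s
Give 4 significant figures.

One Planck area: A_P = ℏG/c³ = 2.613 × 10⁻⁷⁰ m².
3.50 × 10⁴ × 2.613 × 10⁻⁷⁰ m² = 9.146 × 10⁻⁶⁶ m²

9.146 × 10⁻⁶⁶ m²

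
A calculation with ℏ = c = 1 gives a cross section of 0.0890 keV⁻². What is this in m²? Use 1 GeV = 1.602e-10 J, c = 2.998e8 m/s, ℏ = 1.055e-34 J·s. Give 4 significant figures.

Area is [L]² = [E]⁻²·(ℏc)²; restore (ℏc)².
1 GeV⁻² → (ℏc)² × (1 GeV in J)⁻² = 3.898e-32 m².
Convert the energy scale: 0.0890 keV⁻² = 8.90e10 GeV⁻².
Result: 8.90e10 × 3.898e-32 = 3.469e-21 m².

3.469e-21 m²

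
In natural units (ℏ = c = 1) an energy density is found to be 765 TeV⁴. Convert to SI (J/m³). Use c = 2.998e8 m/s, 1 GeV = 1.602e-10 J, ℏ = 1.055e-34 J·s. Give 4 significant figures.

[E]/[L]³ = [E]⁴/(ℏc)³; restore (ℏc)⁻³.
1 GeV⁴ → 1/(ℏc)³ × (1 GeV in J)⁴ = 2.082e37 J/m³.
Convert the energy scale: 765 TeV⁴ = 7.65e14 GeV⁴.
Result: 7.65e14 × 2.082e37 = 1.592e52 J/m³.

1.592e52 J/m³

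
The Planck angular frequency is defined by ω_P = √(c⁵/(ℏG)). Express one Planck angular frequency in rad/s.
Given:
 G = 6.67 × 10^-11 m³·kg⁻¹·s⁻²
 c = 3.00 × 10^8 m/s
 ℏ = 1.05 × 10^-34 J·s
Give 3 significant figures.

1.86 × 10^43 rad/s

ω_P = √(c⁵/(ℏG))
  = √(3.47 × 10^86)
  = 1.86 × 10^43 rad/s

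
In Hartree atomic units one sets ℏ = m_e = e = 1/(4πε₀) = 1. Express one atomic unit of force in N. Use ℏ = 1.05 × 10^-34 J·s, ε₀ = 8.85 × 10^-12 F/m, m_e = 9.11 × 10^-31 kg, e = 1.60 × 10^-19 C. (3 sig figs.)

F_au = E_h/a₀ = m_e²e⁶/((4πε₀)³ℏ⁴)
E_h = 4.38 × 10^-18 J
a₀ = 5.26 × 10^-11 m
E_h/a₀ = 8.33 × 10^-8 N

8.33 × 10^-8 N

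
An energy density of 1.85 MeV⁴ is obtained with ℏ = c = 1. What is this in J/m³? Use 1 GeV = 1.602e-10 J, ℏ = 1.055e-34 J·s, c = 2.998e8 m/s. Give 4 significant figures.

[E]/[L]³ = [E]⁴/(ℏc)³; restore (ℏc)⁻³.
1 GeV⁴ → 1/(ℏc)³ × (1 GeV in J)⁴ = 2.082e37 J/m³.
Convert the energy scale: 1.85 MeV⁴ = 1.85e-12 GeV⁴.
Result: 1.85e-12 × 2.082e37 = 3.851e25 J/m³.

3.851e25 J/m³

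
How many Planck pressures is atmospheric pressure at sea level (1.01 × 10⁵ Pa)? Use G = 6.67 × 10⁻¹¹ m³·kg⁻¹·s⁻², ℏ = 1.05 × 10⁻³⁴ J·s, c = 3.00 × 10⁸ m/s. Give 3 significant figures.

2.16 × 10⁻¹⁰⁹

Planck pressure: p_P = c⁷/(ℏG²) = 4.68 × 10¹¹³ Pa.
1.01 × 10⁵ / 4.68 × 10¹¹³ = 2.16 × 10⁻¹⁰⁹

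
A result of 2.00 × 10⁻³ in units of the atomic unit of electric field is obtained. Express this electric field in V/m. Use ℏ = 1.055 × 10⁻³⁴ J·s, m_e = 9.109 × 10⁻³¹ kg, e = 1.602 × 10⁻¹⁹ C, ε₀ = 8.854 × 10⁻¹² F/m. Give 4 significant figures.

One atomic unit of electric field: E_au = E_h/(e a₀) = m_e²e⁵/((4πε₀)³ℏ⁴) = 5.131 × 10¹¹ V/m.
2.00 × 10⁻³ × 5.131 × 10¹¹ V/m = 1.026 × 10⁹ V/m

1.026 × 10⁹ V/m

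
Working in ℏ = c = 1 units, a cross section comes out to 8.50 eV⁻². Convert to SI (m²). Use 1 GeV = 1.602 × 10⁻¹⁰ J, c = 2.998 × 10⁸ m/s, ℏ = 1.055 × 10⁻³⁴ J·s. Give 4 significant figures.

3.313 × 10⁻¹³ m²

Area is [L]² = [E]⁻²·(ℏc)²; restore (ℏc)².
1 GeV⁻² → (ℏc)² × (1 GeV in J)⁻² = 3.898 × 10⁻³² m².
Convert the energy scale: 8.50 eV⁻² = 8.50 × 10¹⁸ GeV⁻².
Result: 8.50 × 10¹⁸ × 3.898 × 10⁻³² = 3.313 × 10⁻¹³ m².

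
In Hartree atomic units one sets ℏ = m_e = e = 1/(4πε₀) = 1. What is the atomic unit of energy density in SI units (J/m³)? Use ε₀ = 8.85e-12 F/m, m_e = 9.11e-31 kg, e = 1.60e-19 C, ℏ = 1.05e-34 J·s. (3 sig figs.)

3.01e13 J/m³

u_au = E_h/a₀³ = m_e⁴e¹⁰/((4πε₀)⁵ℏ⁸)
E_h = 4.38e-18 J
a₀ = 5.26e-11 m
E_h/a₀³ = 3.01e13 J/m³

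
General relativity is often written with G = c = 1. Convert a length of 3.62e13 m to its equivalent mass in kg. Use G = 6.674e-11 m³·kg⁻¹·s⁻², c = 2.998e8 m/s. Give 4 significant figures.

4.875e40 kg

Length → mass via c²/G.
3.62e13 m × (c²/G) = 4.875e40 kg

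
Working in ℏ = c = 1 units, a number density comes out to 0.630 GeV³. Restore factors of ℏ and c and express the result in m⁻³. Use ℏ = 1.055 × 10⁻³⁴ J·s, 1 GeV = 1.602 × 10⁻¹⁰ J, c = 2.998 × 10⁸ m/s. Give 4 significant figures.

8.186 × 10⁴⁶ m⁻³

Number density is [L]⁻³ = [E]³/(ℏc)³.
1 GeV³ → 1/(ℏc)³ × (1 GeV in J)³ = 1.299 × 10⁴⁷ m⁻³.
Result: 0.630 × 1.299 × 10⁴⁷ = 8.186 × 10⁴⁶ m⁻³.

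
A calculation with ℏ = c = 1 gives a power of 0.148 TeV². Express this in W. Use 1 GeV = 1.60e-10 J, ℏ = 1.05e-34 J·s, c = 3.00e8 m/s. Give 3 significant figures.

3.61e19 W

Power is [E]/[T] = [E]²/ℏ.
1 GeV² → 1/ℏ × (1 GeV in J)² = 2.44e14 W.
Convert the energy scale: 0.148 TeV² = 1.48e5 GeV².
Result: 1.48e5 × 2.44e14 = 3.61e19 W.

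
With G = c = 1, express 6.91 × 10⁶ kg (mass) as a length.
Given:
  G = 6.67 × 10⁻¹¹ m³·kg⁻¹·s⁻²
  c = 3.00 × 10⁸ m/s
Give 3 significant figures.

5.12 × 10⁻²¹ m

In G = c = 1 units mass has dimensions of length; the conversion factor is G/c².
6.91 × 10⁶ kg × (G/c²) = 5.12 × 10⁻²¹ m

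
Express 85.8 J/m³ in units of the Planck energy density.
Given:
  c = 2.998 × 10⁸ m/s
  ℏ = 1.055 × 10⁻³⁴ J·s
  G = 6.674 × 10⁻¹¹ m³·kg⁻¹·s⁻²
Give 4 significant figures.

Planck energy density: u_P = c⁷/(ℏG²) = 4.632 × 10¹¹³ J/m³.
85.8 / 4.632 × 10¹¹³ = 1.852 × 10⁻¹¹²

1.852 × 10⁻¹¹²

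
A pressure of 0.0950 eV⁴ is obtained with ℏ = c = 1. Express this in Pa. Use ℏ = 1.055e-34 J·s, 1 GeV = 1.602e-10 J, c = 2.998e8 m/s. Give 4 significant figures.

Pressure is [E]/[L]³ = [E]⁴/(ℏc)³.
1 GeV⁴ → 1/(ℏc)³ × (1 GeV in J)⁴ = 2.082e37 Pa.
Convert the energy scale: 0.0950 eV⁴ = 9.50e-38 GeV⁴.
Result: 9.50e-38 × 2.082e37 = 1.978 Pa.

1.978 Pa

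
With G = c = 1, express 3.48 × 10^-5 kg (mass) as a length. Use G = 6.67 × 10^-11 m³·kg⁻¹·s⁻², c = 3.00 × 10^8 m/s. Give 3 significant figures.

In G = c = 1 units mass has dimensions of length; the conversion factor is G/c².
3.48 × 10^-5 kg × (G/c²) = 2.58 × 10^-32 m

2.58 × 10^-32 m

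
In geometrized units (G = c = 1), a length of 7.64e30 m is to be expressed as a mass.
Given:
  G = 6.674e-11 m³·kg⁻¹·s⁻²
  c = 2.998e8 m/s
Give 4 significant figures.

Length → mass via c²/G.
7.64e30 m × (c²/G) = 1.029e58 kg

1.029e58 kg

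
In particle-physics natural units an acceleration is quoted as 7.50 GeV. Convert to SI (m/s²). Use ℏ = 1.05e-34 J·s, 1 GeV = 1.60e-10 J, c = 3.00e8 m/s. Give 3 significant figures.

Acceleration is [L]/[T]² = c·[E]/ℏ.
1 GeV → c/ℏ × (1 GeV in J) = 4.57e32 m/s².
Result: 7.50 × 4.57e32 = 3.43e33 m/s².

3.43e33 m/s²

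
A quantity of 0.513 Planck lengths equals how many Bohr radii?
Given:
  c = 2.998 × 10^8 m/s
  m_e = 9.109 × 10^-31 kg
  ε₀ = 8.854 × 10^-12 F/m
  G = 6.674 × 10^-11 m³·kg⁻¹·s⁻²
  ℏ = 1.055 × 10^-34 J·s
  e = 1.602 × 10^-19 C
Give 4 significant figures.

Planck length: ℓ_P = √(ℏG/c³) = 1.616 × 10^-35 m
Bohr radius: a₀ = 4πε₀ℏ²/(m_e e²) = 5.297 × 10^-11 m
0.513 × 1.616 × 10^-35 / 5.297 × 10^-11 = 1.565 × 10^-25

1.565 × 10^-25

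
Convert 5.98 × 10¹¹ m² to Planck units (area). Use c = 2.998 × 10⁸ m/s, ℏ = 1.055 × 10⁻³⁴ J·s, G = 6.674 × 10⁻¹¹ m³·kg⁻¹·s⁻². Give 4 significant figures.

2.289 × 10⁸¹

Planck area: A_P = ℏG/c³ = 2.613 × 10⁻⁷⁰ m².
5.98 × 10¹¹ / 2.613 × 10⁻⁷⁰ = 2.289 × 10⁸¹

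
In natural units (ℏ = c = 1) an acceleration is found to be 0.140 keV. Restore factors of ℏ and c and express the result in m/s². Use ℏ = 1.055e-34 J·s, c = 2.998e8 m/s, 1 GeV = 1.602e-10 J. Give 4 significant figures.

6.373e25 m/s²

Acceleration is [L]/[T]² = c·[E]/ℏ.
1 GeV → c/ℏ × (1 GeV in J) = 4.552e32 m/s².
Convert the energy scale: 0.140 keV = 1.40e-7 GeV.
Result: 1.40e-7 × 4.552e32 = 6.373e25 m/s².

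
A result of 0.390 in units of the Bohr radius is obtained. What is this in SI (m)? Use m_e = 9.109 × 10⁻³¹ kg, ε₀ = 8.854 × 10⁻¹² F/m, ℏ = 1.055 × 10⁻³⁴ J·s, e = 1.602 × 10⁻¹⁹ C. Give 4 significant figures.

2.066 × 10⁻¹¹ m

One Bohr radius: a₀ = 4πε₀ℏ²/(m_e e²) = 5.297 × 10⁻¹¹ m.
0.390 × 5.297 × 10⁻¹¹ m = 2.066 × 10⁻¹¹ m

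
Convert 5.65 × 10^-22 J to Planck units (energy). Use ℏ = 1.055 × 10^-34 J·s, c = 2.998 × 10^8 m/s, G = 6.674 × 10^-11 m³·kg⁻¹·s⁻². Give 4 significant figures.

Planck energy: E_P = √(ℏc⁵/G) = 1.957 × 10^9 J.
5.65 × 10^-22 / 1.957 × 10^9 = 2.888 × 10^-31

2.888 × 10^-31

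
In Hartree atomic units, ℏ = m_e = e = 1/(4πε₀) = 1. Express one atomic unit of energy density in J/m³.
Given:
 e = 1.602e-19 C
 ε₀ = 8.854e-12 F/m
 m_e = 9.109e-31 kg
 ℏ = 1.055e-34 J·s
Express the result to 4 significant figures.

2.929e13 J/m³

The unique combination of the constants set to 1 with dimensions of energy density is u_au = E_h/a₀³ = m_e⁴e¹⁰/((4πε₀)⁵ℏ⁸).
E_h = 4.354e-18 J
a₀ = 5.297e-11 m
E_h/a₀³ = 2.929e13 J/m³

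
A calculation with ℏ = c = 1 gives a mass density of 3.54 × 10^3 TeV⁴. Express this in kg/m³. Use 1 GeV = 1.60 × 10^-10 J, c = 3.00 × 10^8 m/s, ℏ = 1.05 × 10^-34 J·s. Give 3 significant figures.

8.25 × 10^35 kg/m³

Mass density is [E]/(c²[L]³) = [E]⁴/(ℏ³c⁵).
1 GeV⁴ → 1/(ℏ³c⁵) × (1 GeV in J)⁴ = 2.33 × 10^20 kg/m³.
Convert the energy scale: 3.54 × 10^3 TeV⁴ = 3.54 × 10^15 GeV⁴.
Result: 3.54 × 10^15 × 2.33 × 10^20 = 8.25 × 10^35 kg/m³.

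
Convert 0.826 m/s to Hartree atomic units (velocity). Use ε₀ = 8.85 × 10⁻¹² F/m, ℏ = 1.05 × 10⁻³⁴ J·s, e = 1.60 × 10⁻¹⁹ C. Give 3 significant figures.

atomic unit of velocity: v_au = e²/(4πε₀ℏ) = 2.19 × 10⁶ m/s.
0.826 / 2.19 × 10⁶ = 3.77 × 10⁻⁷

3.77 × 10⁻⁷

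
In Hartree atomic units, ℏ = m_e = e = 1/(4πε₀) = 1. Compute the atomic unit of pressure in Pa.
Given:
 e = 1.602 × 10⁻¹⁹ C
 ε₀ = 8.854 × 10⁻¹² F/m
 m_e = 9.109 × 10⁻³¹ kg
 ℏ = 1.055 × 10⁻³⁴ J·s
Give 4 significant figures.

2.929 × 10¹³ Pa

The unique combination of the constants set to 1 with dimensions of pressure is P_au = E_h/a₀³ = m_e⁴e¹⁰/((4πε₀)⁵ℏ⁸).
E_h = 4.354 × 10⁻¹⁸ J
a₀ = 5.297 × 10⁻¹¹ m
E_h/a₀³ = 2.929 × 10¹³ Pa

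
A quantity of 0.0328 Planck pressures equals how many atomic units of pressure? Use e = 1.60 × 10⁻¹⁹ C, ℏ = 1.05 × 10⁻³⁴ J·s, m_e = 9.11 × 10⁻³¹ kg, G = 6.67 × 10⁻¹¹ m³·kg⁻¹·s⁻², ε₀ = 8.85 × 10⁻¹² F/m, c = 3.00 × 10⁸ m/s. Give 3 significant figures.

5.10 × 10⁹⁸

Planck pressure: p_P = c⁷/(ℏG²) = 4.68 × 10¹¹³ Pa
atomic unit of pressure: P_au = E_h/a₀³ = m_e⁴e¹⁰/((4πε₀)⁵ℏ⁸) = 3.01 × 10¹³ Pa
0.0328 × 4.68 × 10¹¹³ / 3.01 × 10¹³ = 5.10 × 10⁹⁸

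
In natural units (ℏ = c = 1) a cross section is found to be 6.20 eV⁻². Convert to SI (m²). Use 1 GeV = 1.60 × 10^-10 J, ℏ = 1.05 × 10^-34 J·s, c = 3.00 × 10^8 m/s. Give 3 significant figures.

2.40 × 10^-13 m²

Area is [L]² = [E]⁻²·(ℏc)²; restore (ℏc)².
1 GeV⁻² → (ℏc)² × (1 GeV in J)⁻² = 3.88 × 10^-32 m².
Convert the energy scale: 6.20 eV⁻² = 6.20 × 10^18 GeV⁻².
Result: 6.20 × 10^18 × 3.88 × 10^-32 = 2.40 × 10^-13 m².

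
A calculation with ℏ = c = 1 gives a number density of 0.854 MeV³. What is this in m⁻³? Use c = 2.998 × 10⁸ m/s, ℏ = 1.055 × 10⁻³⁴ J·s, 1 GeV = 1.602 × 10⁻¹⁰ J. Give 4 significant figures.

1.110 × 10³⁸ m⁻³

Number density is [L]⁻³ = [E]³/(ℏc)³.
1 GeV³ → 1/(ℏc)³ × (1 GeV in J)³ = 1.299 × 10⁴⁷ m⁻³.
Convert the energy scale: 0.854 MeV³ = 8.54 × 10⁻¹⁰ GeV³.
Result: 8.54 × 10⁻¹⁰ × 1.299 × 10⁴⁷ = 1.110 × 10³⁸ m⁻³.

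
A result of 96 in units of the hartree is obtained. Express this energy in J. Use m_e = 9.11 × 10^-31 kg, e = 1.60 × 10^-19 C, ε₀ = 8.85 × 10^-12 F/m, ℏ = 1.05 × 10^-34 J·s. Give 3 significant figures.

One hartree: E_h = m_e e⁴/(4πε₀ℏ)² = 4.38 × 10^-18 J.
96 × 4.38 × 10^-18 J = 4.20 × 10^-16 J

4.20 × 10^-16 J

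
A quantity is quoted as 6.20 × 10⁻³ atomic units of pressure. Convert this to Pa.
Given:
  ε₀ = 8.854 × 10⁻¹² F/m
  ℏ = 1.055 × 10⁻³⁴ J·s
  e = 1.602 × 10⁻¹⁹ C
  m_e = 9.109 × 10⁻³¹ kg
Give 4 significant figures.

1.816 × 10¹¹ Pa

One atomic unit of pressure: P_au = E_h/a₀³ = m_e⁴e¹⁰/((4πε₀)⁵ℏ⁸) = 2.929 × 10¹³ Pa.
6.20 × 10⁻³ × 2.929 × 10¹³ Pa = 1.816 × 10¹¹ Pa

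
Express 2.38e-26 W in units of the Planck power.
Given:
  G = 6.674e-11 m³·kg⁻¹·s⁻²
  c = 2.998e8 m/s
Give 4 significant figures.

6.559e-79

Planck power: P_P = c⁵/G = 3.629e52 W.
2.38e-26 / 3.629e52 = 6.559e-79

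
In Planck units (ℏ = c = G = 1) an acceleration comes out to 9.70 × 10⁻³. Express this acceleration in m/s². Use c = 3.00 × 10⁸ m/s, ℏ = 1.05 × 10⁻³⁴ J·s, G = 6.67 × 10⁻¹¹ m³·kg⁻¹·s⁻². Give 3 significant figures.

One Planck acceleration: a_P = √(c⁷/(ℏG)) = 5.59 × 10⁵¹ m/s².
9.70 × 10⁻³ × 5.59 × 10⁵¹ m/s² = 5.42 × 10⁴⁹ m/s²

5.42 × 10⁴⁹ m/s²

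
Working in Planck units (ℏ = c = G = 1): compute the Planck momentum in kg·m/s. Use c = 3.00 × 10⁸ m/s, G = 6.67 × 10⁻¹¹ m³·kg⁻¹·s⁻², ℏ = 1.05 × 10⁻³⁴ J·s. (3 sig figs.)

6.52 kg·m/s

The unique combination of the constants set to 1 with dimensions of momentum is p_P = √(ℏc³/G).
  = √(42.5)
  = 6.52 kg·m/s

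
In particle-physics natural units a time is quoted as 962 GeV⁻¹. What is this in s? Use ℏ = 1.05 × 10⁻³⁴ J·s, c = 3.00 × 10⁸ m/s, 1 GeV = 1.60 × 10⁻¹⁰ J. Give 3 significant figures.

A time is [E]⁻¹ in ℏ=c=1; restore one factor of ℏ.
1 GeV⁻¹ → ℏ × (1 GeV in J)⁻¹ = 6.56 × 10⁻²⁵ s.
Result: 962 × 6.56 × 10⁻²⁵ = 6.31 × 10⁻²² s.

6.31 × 10⁻²² s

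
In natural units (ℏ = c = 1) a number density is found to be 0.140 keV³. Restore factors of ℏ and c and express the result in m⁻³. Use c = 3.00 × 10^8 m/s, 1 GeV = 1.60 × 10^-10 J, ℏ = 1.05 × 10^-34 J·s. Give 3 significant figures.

1.83 × 10^28 m⁻³

Number density is [L]⁻³ = [E]³/(ℏc)³.
1 GeV³ → 1/(ℏc)³ × (1 GeV in J)³ = 1.31 × 10^47 m⁻³.
Convert the energy scale: 0.140 keV³ = 1.40 × 10^-19 GeV³.
Result: 1.40 × 10^-19 × 1.31 × 10^47 = 1.83 × 10^28 m⁻³.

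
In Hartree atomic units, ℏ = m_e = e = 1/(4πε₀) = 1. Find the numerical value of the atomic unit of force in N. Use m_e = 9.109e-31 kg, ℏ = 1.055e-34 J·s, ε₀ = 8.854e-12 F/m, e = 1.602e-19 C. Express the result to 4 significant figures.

Dimensional analysis gives F_au = E_h/a₀ = m_e²e⁶/((4πε₀)³ℏ⁴).
E_h = 4.354e-18 J
a₀ = 5.297e-11 m
E_h/a₀ = 8.220e-8 N

8.220e-8 N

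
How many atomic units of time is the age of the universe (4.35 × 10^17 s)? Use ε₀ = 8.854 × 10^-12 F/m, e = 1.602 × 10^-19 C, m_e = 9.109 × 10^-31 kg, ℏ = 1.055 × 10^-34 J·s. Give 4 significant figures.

atomic unit of time: τ_au = (4πε₀)²ℏ³/(m_e e⁴) = 2.423 × 10^-17 s.
4.35 × 10^17 / 2.423 × 10^-17 = 1.795 × 10^34

1.795 × 10^34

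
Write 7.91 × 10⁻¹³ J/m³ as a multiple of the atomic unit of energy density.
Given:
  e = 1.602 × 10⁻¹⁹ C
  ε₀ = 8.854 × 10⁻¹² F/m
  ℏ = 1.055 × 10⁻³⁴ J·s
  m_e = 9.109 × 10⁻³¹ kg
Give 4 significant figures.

2.700 × 10⁻²⁶

atomic unit of energy density: u_au = E_h/a₀³ = m_e⁴e¹⁰/((4πε₀)⁵ℏ⁸) = 2.929 × 10¹³ J/m³.
7.91 × 10⁻¹³ / 2.929 × 10¹³ = 2.700 × 10⁻²⁶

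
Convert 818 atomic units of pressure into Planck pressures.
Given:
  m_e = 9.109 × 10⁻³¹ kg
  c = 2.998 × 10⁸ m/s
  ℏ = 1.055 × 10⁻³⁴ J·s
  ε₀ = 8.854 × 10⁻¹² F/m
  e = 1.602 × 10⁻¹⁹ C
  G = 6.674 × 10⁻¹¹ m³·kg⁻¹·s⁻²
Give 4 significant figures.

5.172 × 10⁻⁹⁸

atomic unit of pressure: P_au = E_h/a₀³ = m_e⁴e¹⁰/((4πε₀)⁵ℏ⁸) = 2.929 × 10¹³ Pa
Planck pressure: p_P = c⁷/(ℏG²) = 4.632 × 10¹¹³ Pa
818 × 2.929 × 10¹³ / 4.632 × 10¹¹³ = 5.172 × 10⁻⁹⁸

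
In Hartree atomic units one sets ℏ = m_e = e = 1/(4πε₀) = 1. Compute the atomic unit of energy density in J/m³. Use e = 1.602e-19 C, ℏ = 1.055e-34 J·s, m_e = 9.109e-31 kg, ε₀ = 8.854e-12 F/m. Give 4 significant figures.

u_au = E_h/a₀³ = m_e⁴e¹⁰/((4πε₀)⁵ℏ⁸)
E_h = 4.354e-18 J
a₀ = 5.297e-11 m
E_h/a₀³ = 2.929e13 J/m³

2.929e13 J/m³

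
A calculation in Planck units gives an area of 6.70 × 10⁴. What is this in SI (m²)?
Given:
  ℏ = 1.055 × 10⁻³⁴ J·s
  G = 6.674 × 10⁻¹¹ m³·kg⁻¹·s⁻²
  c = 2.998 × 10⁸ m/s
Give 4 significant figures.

One Planck area: A_P = ℏG/c³ = 2.613 × 10⁻⁷⁰ m².
6.70 × 10⁴ × 2.613 × 10⁻⁷⁰ m² = 1.751 × 10⁻⁶⁵ m²

1.751 × 10⁻⁶⁵ m²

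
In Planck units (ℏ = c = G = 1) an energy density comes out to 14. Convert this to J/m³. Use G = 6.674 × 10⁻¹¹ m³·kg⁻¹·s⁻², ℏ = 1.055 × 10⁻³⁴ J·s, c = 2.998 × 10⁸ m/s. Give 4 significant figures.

One Planck energy density: u_P = c⁷/(ℏG²) = 4.632 × 10¹¹³ J/m³.
14 × 4.632 × 10¹¹³ J/m³ = 6.485 × 10¹¹⁴ J/m³

6.485 × 10¹¹⁴ J/m³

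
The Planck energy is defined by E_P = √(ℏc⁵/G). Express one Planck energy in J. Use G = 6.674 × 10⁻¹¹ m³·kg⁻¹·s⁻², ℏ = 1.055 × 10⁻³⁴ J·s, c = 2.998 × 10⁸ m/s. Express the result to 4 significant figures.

E_P = √(ℏc⁵/G)
  = √(3.828 × 10¹⁸)
  = 1.957 × 10⁹ J

1.957 × 10⁹ J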